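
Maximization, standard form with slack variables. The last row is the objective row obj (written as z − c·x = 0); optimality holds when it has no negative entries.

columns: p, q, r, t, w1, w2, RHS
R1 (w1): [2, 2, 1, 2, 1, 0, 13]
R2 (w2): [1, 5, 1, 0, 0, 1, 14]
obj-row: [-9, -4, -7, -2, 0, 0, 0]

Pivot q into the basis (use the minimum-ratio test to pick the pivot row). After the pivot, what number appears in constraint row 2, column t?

Ratio test on column q — row 1: 13/2 = 13/2; row 2: 14/5 = 14/5. Minimum is 14/5 at row 2 (w2 leaves); pivot element 5.
Divide row 2 by 5; eliminate column q from the other rows.
In the new row 2, the t entry is the old entry divided by the pivot: 0/5 = 0.

0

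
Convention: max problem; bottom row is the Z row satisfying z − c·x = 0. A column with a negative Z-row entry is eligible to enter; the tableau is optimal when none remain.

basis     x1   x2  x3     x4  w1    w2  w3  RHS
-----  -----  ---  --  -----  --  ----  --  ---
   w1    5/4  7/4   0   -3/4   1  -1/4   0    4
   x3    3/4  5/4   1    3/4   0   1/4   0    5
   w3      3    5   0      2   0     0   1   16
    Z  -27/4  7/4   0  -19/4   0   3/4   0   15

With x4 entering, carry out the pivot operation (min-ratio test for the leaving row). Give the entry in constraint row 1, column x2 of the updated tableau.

Ratio test on column x4 — row 1: entry -3/4 ≤ 0; row 2: 5/(3/4) = 20/3; row 3: 16/2 = 8. Minimum is 20/3 at row 2 (x3 leaves); pivot element 3/4.
Divide row 2 by 3/4; eliminate column x4 from the other rows.
Row 1 update in column x2: 7/4 − (-3/4)·(5/3) = 3.

3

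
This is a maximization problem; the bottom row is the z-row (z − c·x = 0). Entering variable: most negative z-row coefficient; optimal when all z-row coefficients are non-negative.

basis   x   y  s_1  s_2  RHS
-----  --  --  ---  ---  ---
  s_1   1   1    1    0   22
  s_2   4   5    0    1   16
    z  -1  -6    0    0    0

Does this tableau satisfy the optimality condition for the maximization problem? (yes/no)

no

The z-row has a negative entry -6 in column y, so it is not optimal.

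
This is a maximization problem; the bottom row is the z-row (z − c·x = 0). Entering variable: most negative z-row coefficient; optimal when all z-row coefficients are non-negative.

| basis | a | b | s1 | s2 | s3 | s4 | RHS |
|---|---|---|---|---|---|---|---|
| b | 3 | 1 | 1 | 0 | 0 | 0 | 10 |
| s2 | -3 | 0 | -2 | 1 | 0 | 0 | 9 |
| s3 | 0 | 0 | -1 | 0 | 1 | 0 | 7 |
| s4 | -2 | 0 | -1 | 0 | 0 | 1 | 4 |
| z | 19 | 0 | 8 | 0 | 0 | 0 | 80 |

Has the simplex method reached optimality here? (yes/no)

yes

Every z-row coefficient is ≥ 0, so the tableau is optimal.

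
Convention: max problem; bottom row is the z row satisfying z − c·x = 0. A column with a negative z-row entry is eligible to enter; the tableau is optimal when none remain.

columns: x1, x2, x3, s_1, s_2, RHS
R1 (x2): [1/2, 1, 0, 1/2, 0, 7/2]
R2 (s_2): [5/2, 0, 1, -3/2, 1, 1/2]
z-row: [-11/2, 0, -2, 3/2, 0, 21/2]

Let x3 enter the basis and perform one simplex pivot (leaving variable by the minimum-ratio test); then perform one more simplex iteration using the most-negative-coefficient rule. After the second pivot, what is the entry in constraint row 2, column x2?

Ratio test on column x3 — row 1: entry 0 ≤ 0; row 2: (1/2)/1 = 1/2. Minimum is 1/2 at row 2 (s_2 leaves); pivot element 1.
Divide row 2 by 1; eliminate column x3 from the other rows.
Second iteration: most negative z-row entry is -3/2 in column s_1, so s_1 enters.
Ratio test on column s_1 — row 1: (7/2)/(1/2) = 7; row 2: entry -3/2 ≤ 0. Minimum is 7 at row 1 (x2 leaves); pivot element 1/2.
Divide row 1 by 1/2; eliminate column s_1 from the other rows.
After both pivots, the entry at constraint row 2, column x2 is 3.

3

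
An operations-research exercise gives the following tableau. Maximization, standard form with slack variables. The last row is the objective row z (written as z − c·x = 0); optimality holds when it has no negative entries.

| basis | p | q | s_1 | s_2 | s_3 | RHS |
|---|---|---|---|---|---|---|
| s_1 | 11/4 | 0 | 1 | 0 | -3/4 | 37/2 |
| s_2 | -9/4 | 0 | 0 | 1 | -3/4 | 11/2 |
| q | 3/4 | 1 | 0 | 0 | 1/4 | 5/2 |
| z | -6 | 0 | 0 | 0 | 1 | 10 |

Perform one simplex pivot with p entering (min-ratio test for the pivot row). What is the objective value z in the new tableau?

Ratio test on column p — row 1: (37/2)/(11/4) = 74/11; row 2: entry -9/4 ≤ 0; row 3: (5/2)/(3/4) = 10/3. Minimum is 10/3 at row 3 (q leaves); pivot element 3/4.
Pivot on row 3; the z-row RHS becomes 10 − (-6)·(10/3) = 30.

30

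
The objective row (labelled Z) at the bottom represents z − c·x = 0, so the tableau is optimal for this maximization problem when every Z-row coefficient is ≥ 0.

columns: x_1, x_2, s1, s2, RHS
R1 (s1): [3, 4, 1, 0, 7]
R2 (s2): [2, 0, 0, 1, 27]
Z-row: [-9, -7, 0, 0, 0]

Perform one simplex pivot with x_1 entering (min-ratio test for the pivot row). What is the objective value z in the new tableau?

21

Ratio test on column x_1 — row 1: 7/3 = 7/3; row 2: 27/2 = 27/2. Minimum is 7/3 at row 1 (s1 leaves); pivot element 3.
Pivot on row 1; the Z-row RHS becomes 0 − (-9)·(7/3) = 21.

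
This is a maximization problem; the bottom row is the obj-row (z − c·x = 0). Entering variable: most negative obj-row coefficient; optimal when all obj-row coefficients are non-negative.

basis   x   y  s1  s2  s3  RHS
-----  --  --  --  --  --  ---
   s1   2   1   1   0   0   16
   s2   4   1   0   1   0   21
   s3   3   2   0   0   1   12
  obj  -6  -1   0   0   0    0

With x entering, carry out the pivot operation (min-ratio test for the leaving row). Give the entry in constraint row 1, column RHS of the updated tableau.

8

Ratio test on column x — row 1: 16/2 = 8; row 2: 21/4 = 21/4; row 3: 12/3 = 4. Minimum is 4 at row 3 (s3 leaves); pivot element 3.
Divide row 3 by 3; eliminate column x from the other rows.
Row 1 update in column RHS: 16 − 2·4 = 8.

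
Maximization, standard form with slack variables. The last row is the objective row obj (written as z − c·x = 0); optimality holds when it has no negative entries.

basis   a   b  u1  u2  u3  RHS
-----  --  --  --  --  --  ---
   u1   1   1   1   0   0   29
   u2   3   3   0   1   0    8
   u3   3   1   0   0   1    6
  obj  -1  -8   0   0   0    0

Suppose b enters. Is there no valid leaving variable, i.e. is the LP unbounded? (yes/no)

no

Column b has positive entries in row(s) 1, 2, 3, so the ratio test bounds it — not unbounded.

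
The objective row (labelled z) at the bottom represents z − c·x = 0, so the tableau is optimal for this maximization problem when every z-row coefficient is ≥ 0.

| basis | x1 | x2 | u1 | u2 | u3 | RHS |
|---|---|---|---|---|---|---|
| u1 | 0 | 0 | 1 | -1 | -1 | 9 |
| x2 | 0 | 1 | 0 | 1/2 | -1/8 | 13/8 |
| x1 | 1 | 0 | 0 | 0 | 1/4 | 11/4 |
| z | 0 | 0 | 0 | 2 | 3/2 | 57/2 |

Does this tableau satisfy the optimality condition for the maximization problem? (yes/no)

yes

Every z-row coefficient is ≥ 0, so the tableau is optimal.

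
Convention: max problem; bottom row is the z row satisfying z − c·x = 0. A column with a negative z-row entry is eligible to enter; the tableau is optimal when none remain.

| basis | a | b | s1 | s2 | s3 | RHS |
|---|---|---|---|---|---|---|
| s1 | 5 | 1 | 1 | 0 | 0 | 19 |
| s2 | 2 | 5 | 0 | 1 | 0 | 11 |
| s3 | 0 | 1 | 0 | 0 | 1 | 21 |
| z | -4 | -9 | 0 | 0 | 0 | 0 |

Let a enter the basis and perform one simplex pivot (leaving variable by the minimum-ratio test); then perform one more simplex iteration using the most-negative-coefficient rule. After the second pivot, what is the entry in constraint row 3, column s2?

-5/23

Ratio test on column a — row 1: 19/5 = 19/5; row 2: 11/2 = 11/2; row 3: entry 0 ≤ 0. Minimum is 19/5 at row 1 (s1 leaves); pivot element 5.
Divide row 1 by 5; eliminate column a from the other rows.
Second iteration: most negative z-row entry is -41/5 in column b, so b enters.
Ratio test on column b — row 1: (19/5)/(1/5) = 19; row 2: (17/5)/(23/5) = 17/23; row 3: 21/1 = 21. Minimum is 17/23 at row 2 (s2 leaves); pivot element 23/5.
Divide row 2 by 23/5; eliminate column b from the other rows.
After both pivots, the entry at constraint row 3, column s2 is -5/23.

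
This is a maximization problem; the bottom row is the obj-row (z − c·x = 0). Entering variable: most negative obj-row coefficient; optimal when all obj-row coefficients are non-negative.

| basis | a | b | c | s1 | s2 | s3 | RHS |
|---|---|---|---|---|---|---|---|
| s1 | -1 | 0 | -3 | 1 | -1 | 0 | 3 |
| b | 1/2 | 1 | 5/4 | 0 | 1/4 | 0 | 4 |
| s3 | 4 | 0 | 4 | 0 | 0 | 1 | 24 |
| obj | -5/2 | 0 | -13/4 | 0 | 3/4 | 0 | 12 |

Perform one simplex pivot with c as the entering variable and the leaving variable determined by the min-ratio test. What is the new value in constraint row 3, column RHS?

56/5

Ratio test on column c — row 1: entry -3 ≤ 0; row 2: 4/(5/4) = 16/5; row 3: 24/4 = 6. Minimum is 16/5 at row 2 (b leaves); pivot element 5/4.
Divide row 2 by 5/4; eliminate column c from the other rows.
Row 3 update in column RHS: 24 − 4·(16/5) = 56/5.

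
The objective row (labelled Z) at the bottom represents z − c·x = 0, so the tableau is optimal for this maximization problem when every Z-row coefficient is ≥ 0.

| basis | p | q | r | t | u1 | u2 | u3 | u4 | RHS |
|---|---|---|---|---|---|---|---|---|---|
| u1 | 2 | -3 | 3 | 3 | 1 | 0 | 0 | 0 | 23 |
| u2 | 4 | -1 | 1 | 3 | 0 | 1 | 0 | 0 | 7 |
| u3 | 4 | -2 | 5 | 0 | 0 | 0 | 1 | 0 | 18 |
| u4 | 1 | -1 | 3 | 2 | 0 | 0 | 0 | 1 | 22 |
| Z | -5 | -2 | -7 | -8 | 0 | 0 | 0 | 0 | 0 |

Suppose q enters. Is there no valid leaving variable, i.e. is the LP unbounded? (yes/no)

yes

Every constraint-row entry in column q is ≤ 0, so increasing q is unbounded.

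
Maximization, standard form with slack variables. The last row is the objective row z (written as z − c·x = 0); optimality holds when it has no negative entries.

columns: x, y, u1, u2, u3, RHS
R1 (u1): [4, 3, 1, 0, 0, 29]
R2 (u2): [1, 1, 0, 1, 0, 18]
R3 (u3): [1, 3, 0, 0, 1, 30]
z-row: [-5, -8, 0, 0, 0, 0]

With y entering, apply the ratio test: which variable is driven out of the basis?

Column y entries and ratios — u1: 29/3 = 29/3; u2: 18/1 = 18; u3: 30/3 = 10.
Smallest ratio is 29/3 in the row of u1, so u1 leaves.

u1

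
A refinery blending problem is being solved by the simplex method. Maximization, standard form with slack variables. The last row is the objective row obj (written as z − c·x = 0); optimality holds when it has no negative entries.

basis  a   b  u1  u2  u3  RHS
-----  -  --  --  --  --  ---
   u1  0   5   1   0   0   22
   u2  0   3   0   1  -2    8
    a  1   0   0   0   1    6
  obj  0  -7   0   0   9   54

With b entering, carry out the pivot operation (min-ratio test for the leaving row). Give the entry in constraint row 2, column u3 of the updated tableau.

Ratio test on column b — row 1: 22/5 = 22/5; row 2: 8/3 = 8/3; row 3: entry 0 ≤ 0. Minimum is 8/3 at row 2 (u2 leaves); pivot element 3.
Divide row 2 by 3; eliminate column b from the other rows.
In the new row 2, the u3 entry is the old entry divided by the pivot: (-2)/3 = -2/3.

-2/3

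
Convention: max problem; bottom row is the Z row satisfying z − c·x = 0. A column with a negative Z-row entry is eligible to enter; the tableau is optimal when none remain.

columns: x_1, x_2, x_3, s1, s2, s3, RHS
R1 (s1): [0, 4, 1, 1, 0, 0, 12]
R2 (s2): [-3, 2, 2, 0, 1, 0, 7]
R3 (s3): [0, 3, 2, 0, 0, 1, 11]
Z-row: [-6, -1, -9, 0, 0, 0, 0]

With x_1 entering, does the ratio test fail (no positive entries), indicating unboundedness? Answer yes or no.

yes

Every constraint-row entry in column x_1 is ≤ 0, so increasing x_1 is unbounded.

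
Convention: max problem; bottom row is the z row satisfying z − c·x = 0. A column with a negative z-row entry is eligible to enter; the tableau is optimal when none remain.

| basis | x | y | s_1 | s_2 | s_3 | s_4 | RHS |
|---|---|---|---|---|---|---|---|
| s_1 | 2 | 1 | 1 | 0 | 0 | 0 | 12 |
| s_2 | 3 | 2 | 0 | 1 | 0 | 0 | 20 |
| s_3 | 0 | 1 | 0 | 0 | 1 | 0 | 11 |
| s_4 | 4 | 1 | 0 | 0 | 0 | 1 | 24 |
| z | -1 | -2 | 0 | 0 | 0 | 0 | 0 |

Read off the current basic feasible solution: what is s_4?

24

s_4 is basic (row 4); its value is the RHS of that row, 24.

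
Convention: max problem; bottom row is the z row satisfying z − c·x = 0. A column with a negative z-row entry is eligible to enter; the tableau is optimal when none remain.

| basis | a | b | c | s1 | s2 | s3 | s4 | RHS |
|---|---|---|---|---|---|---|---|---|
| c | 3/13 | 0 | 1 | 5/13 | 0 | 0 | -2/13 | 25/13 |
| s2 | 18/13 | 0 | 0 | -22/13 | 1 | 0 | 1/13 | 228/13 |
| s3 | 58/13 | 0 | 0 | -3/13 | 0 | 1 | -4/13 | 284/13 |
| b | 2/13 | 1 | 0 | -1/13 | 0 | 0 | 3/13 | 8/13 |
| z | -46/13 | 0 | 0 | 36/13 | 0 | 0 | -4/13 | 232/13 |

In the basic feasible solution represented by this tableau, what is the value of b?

8/13

b is basic (row 4); its value is the RHS of that row, 8/13.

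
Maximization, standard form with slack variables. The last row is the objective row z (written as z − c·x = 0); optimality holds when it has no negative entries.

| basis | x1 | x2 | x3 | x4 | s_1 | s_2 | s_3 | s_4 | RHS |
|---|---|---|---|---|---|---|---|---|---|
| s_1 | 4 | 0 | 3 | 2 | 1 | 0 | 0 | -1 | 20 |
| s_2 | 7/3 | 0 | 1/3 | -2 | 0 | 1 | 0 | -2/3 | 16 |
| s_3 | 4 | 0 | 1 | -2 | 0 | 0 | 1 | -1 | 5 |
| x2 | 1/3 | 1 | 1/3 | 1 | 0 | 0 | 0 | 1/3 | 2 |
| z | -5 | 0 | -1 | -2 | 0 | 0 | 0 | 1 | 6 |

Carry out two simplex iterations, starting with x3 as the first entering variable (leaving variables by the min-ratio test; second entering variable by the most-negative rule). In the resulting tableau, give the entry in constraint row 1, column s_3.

-7/5

Ratio test on column x3 — row 1: 20/3 = 20/3; row 2: 16/(1/3) = 48; row 3: 5/1 = 5; row 4: 2/(1/3) = 6. Minimum is 5 at row 3 (s_3 leaves); pivot element 1.
Divide row 3 by 1; eliminate column x3 from the other rows.
Second iteration: most negative z-row entry is -4 in column x4, so x4 enters.
Ratio test on column x4 — row 1: 5/8 = 5/8; row 2: entry -4/3 ≤ 0; row 3: entry -2 ≤ 0; row 4: (1/3)/(5/3) = 1/5. Minimum is 1/5 at row 4 (x2 leaves); pivot element 5/3.
Divide row 4 by 5/3; eliminate column x4 from the other rows.
After both pivots, the entry at constraint row 1, column s_3 is -7/5.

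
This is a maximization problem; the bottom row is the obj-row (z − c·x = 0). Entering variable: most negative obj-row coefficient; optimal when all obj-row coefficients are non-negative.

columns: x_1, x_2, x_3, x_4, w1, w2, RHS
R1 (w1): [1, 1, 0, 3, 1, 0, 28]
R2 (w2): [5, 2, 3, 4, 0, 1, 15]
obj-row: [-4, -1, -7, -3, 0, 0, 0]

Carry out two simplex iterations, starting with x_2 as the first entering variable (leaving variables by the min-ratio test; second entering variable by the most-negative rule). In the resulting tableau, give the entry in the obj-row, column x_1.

23/3

Ratio test on column x_2 — row 1: 28/1 = 28; row 2: 15/2 = 15/2. Minimum is 15/2 at row 2 (w2 leaves); pivot element 2.
Divide row 2 by 2; eliminate column x_2 from the other rows.
Second iteration: most negative obj-row entry is -11/2 in column x_3, so x_3 enters.
Ratio test on column x_3 — row 1: entry -3/2 ≤ 0; row 2: (15/2)/(3/2) = 5. Minimum is 5 at row 2 (x_2 leaves); pivot element 3/2.
Divide row 2 by 3/2; eliminate column x_3 from the other rows.
After both pivots, the entry at the obj-row, column x_1 is 23/3.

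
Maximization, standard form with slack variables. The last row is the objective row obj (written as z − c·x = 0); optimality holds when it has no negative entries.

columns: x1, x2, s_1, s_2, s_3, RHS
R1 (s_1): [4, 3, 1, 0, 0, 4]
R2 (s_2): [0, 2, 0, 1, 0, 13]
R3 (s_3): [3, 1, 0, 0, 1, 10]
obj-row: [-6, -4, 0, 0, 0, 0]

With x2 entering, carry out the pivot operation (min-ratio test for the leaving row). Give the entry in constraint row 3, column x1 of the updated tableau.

5/3

Ratio test on column x2 — row 1: 4/3 = 4/3; row 2: 13/2 = 13/2; row 3: 10/1 = 10. Minimum is 4/3 at row 1 (s_1 leaves); pivot element 3.
Divide row 1 by 3; eliminate column x2 from the other rows.
Row 3 update in column x1: 3 − 1·(4/3) = 5/3.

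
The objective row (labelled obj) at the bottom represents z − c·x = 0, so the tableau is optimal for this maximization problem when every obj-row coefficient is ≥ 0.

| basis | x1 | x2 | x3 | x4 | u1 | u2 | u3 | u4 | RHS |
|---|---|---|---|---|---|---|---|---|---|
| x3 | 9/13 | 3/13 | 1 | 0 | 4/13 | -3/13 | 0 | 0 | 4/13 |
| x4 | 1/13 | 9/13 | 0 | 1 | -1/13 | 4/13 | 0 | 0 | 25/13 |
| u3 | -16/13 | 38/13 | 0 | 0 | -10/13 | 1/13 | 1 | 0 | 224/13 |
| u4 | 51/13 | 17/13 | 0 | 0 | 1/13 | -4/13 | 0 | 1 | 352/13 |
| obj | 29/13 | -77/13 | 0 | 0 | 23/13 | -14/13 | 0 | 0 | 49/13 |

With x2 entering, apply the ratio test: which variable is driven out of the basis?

x3

Column x2 entries and ratios — x3: (4/13)/(3/13) = 4/3; x4: (25/13)/(9/13) = 25/9; u3: (224/13)/(38/13) = 112/19; u4: (352/13)/(17/13) = 352/17.
Smallest ratio is 4/3 in the row of x3, so x3 leaves.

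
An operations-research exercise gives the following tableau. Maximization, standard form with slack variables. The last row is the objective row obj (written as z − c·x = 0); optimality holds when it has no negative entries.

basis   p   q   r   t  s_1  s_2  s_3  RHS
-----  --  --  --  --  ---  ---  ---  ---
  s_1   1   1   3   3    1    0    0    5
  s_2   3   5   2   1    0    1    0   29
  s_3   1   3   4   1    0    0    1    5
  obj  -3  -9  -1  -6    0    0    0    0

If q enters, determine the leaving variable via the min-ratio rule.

s_3

Column q entries and ratios — s_1: 5/1 = 5; s_2: 29/5 = 29/5; s_3: 5/3 = 5/3.
Smallest ratio is 5/3 in the row of s_3, so s_3 leaves.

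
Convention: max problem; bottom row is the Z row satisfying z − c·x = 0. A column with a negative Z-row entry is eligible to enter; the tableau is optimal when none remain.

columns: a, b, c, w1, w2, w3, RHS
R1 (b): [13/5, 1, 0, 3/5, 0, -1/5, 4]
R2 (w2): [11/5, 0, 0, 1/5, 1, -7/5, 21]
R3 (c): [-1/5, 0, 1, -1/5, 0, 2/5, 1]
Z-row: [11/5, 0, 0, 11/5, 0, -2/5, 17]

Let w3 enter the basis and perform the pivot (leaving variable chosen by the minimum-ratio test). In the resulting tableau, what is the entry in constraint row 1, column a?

5/2

Ratio test on column w3 — row 1: entry -1/5 ≤ 0; row 2: entry -7/5 ≤ 0; row 3: 1/(2/5) = 5/2. Minimum is 5/2 at row 3 (c leaves); pivot element 2/5.
Divide row 3 by 2/5; eliminate column w3 from the other rows.
Row 1 update in column a: 13/5 − (-1/5)·(-1/2) = 5/2.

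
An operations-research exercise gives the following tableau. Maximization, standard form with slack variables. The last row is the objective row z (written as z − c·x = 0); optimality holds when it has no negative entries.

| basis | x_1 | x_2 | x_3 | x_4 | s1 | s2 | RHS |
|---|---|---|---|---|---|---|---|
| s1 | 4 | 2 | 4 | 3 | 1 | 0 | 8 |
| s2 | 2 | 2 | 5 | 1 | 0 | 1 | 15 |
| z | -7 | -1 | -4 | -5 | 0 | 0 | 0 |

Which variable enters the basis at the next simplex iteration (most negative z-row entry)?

Negative z-row entries: x_1: -7, x_2: -1, x_3: -4, x_4: -5.
The most negative is -7 in column x_1, so x_1 enters.

x_1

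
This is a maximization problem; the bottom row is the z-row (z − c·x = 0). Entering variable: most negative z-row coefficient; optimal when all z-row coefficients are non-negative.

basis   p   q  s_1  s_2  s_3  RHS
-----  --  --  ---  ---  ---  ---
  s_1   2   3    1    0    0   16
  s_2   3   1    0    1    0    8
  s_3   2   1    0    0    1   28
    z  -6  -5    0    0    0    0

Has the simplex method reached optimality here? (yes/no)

The z-row has a negative entry -6 in column p, so it is not optimal.

no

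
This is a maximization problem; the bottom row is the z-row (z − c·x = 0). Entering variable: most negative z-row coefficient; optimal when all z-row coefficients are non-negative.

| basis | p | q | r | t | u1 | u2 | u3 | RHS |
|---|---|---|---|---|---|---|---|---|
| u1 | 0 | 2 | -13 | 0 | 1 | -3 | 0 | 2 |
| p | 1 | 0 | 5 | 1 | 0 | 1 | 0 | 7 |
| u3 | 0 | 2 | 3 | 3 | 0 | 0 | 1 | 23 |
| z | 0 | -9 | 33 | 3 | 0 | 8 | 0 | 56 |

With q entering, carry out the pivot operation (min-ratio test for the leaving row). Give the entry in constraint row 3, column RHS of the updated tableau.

21

Ratio test on column q — row 1: 2/2 = 1; row 2: entry 0 ≤ 0; row 3: 23/2 = 23/2. Minimum is 1 at row 1 (u1 leaves); pivot element 2.
Divide row 1 by 2; eliminate column q from the other rows.
Row 3 update in column RHS: 23 − 2·1 = 21.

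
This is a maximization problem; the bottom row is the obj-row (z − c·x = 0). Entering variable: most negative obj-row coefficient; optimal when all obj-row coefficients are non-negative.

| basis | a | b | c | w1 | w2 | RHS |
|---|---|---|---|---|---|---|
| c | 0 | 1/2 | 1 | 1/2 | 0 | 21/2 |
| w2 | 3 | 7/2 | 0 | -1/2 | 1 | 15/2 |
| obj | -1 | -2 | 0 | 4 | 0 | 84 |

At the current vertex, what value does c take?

c is basic (row 1); its value is the RHS of that row, 21/2.

21/2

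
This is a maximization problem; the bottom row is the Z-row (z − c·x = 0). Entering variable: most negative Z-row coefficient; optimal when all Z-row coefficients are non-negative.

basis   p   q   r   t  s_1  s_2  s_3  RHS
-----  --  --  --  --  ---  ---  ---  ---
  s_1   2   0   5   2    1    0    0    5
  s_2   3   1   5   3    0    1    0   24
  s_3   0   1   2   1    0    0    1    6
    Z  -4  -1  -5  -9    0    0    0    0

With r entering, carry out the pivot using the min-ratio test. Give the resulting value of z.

5

Ratio test on column r — row 1: 5/5 = 1; row 2: 24/5 = 24/5; row 3: 6/2 = 3. Minimum is 1 at row 1 (s_1 leaves); pivot element 5.
Pivot on row 1; the Z-row RHS becomes 0 − (-5)·1 = 5.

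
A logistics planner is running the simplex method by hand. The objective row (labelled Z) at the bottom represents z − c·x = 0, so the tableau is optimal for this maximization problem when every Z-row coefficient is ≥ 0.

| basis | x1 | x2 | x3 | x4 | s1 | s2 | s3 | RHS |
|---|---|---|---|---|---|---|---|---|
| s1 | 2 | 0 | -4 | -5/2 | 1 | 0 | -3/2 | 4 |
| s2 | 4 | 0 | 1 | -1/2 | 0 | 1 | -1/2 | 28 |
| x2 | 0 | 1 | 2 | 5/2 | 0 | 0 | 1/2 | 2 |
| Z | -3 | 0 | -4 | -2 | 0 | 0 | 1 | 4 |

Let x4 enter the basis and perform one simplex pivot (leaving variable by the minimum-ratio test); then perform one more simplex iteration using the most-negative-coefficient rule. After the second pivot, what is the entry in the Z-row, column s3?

Ratio test on column x4 — row 1: entry -5/2 ≤ 0; row 2: entry -1/2 ≤ 0; row 3: 2/(5/2) = 4/5. Minimum is 4/5 at row 3 (x2 leaves); pivot element 5/2.
Divide row 3 by 5/2; eliminate column x4 from the other rows.
Second iteration: most negative Z-row entry is -3 in column x1, so x1 enters.
Ratio test on column x1 — row 1: 6/2 = 3; row 2: (142/5)/4 = 71/10; row 3: entry 0 ≤ 0. Minimum is 3 at row 1 (s1 leaves); pivot element 2.
Divide row 1 by 2; eliminate column x1 from the other rows.
After both pivots, the entry at the Z-row, column s3 is -1/10.

-1/10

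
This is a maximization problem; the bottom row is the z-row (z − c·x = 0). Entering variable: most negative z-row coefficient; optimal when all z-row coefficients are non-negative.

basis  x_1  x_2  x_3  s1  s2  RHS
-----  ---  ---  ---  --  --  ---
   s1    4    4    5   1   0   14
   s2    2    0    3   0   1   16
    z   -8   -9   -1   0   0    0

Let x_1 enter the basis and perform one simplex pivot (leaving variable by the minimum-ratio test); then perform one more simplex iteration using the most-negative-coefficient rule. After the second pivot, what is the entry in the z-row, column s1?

9/4

Ratio test on column x_1 — row 1: 14/4 = 7/2; row 2: 16/2 = 8. Minimum is 7/2 at row 1 (s1 leaves); pivot element 4.
Divide row 1 by 4; eliminate column x_1 from the other rows.
Second iteration: most negative z-row entry is -1 in column x_2, so x_2 enters.
Ratio test on column x_2 — row 1: (7/2)/1 = 7/2; row 2: entry -2 ≤ 0. Minimum is 7/2 at row 1 (x_1 leaves); pivot element 1.
Divide row 1 by 1; eliminate column x_2 from the other rows.
After both pivots, the entry at the z-row, column s1 is 9/4.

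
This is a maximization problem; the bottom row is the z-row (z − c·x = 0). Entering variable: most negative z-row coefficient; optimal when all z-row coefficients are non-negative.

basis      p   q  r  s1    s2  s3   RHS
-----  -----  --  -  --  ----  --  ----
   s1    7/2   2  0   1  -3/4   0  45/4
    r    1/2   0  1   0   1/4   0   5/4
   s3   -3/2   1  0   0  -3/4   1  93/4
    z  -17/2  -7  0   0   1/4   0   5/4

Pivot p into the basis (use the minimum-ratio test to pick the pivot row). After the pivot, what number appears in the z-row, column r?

Ratio test on column p — row 1: (45/4)/(7/2) = 45/14; row 2: (5/4)/(1/2) = 5/2; row 3: entry -3/2 ≤ 0. Minimum is 5/2 at row 2 (r leaves); pivot element 1/2.
Divide row 2 by 1/2; eliminate column p from the other rows.
z-row update in column r: 0 − (-17/2)·2 = 17.

17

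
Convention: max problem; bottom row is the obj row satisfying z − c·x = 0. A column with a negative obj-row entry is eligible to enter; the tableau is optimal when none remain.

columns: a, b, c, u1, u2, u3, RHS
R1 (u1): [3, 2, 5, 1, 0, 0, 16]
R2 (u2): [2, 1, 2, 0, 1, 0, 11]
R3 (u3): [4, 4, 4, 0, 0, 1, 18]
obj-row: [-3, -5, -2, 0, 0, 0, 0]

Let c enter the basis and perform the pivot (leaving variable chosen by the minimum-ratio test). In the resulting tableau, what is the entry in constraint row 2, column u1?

-2/5

Ratio test on column c — row 1: 16/5 = 16/5; row 2: 11/2 = 11/2; row 3: 18/4 = 9/2. Minimum is 16/5 at row 1 (u1 leaves); pivot element 5.
Divide row 1 by 5; eliminate column c from the other rows.
Row 2 update in column u1: 0 − 2·(1/5) = -2/5.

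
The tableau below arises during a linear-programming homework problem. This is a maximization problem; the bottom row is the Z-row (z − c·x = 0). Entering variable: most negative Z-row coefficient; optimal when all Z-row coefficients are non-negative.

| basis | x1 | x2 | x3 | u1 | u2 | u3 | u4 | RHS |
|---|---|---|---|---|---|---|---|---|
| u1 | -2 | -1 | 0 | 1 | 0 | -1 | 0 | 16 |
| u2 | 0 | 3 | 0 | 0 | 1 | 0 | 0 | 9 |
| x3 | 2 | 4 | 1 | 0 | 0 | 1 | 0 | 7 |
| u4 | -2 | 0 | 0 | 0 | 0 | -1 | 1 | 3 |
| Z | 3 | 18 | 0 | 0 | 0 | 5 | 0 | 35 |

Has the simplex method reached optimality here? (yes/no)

Every Z-row coefficient is ≥ 0, so the tableau is optimal.

yes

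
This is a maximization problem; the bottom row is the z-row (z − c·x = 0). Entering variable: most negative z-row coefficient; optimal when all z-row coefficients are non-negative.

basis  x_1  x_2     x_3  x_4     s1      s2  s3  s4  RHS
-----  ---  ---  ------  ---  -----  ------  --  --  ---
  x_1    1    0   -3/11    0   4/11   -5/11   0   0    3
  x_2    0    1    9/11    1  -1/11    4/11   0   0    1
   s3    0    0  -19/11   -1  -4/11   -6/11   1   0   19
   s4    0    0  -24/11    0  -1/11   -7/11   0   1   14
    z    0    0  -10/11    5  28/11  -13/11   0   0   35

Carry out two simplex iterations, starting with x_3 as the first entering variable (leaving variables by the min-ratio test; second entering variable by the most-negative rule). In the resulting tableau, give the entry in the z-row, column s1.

Ratio test on column x_3 — row 1: entry -3/11 ≤ 0; row 2: 1/(9/11) = 11/9; row 3: entry -19/11 ≤ 0; row 4: entry -24/11 ≤ 0. Minimum is 11/9 at row 2 (x_2 leaves); pivot element 9/11.
Divide row 2 by 9/11; eliminate column x_3 from the other rows.
Second iteration: most negative z-row entry is -7/9 in column s2, so s2 enters.
Ratio test on column s2 — row 1: entry -1/3 ≤ 0; row 2: (11/9)/(4/9) = 11/4; row 3: (190/9)/(2/9) = 95; row 4: (50/3)/(1/3) = 50. Minimum is 11/4 at row 2 (x_3 leaves); pivot element 4/9.
Divide row 2 by 4/9; eliminate column s2 from the other rows.
After both pivots, the entry at the z-row, column s1 is 9/4.

9/4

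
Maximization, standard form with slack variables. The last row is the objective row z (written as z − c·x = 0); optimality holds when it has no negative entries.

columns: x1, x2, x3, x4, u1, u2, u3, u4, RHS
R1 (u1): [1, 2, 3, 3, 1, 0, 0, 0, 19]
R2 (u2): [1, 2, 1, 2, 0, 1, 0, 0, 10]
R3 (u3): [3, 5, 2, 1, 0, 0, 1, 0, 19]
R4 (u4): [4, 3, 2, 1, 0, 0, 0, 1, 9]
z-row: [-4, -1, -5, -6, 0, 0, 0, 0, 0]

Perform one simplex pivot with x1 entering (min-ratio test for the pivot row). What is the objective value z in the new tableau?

9

Ratio test on column x1 — row 1: 19/1 = 19; row 2: 10/1 = 10; row 3: 19/3 = 19/3; row 4: 9/4 = 9/4. Minimum is 9/4 at row 4 (u4 leaves); pivot element 4.
Pivot on row 4; the z-row RHS becomes 0 − (-4)·(9/4) = 9.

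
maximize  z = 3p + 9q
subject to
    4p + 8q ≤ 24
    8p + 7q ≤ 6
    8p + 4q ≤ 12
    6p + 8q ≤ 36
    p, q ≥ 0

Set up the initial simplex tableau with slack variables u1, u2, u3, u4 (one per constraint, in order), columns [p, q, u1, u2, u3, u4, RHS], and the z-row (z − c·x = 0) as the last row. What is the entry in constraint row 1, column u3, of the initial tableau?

0

Slack u3 belongs to constraint 3; its column is the unit vector e_3, so the entry in row 1 is 0.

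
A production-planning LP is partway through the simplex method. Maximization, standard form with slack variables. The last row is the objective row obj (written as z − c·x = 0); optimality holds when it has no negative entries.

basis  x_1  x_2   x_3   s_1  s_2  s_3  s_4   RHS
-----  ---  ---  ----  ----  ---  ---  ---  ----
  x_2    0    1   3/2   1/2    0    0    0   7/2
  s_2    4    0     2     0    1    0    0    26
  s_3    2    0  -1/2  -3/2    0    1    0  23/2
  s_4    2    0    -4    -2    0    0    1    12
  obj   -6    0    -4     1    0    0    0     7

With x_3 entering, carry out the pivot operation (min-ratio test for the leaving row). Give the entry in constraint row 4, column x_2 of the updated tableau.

Ratio test on column x_3 — row 1: (7/2)/(3/2) = 7/3; row 2: 26/2 = 13; row 3: entry -1/2 ≤ 0; row 4: entry -4 ≤ 0. Minimum is 7/3 at row 1 (x_2 leaves); pivot element 3/2.
Divide row 1 by 3/2; eliminate column x_3 from the other rows.
Row 4 update in column x_2: 0 − (-4)·(2/3) = 8/3.

8/3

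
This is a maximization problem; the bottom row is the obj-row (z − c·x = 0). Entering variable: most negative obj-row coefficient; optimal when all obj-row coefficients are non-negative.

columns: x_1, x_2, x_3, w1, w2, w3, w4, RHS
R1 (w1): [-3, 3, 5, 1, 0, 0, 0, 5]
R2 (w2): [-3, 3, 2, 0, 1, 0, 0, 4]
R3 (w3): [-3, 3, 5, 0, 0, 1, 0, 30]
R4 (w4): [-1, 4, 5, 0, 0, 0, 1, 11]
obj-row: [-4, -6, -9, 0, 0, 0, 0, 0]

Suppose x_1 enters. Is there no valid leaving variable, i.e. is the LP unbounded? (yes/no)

yes

Every constraint-row entry in column x_1 is ≤ 0, so increasing x_1 is unbounded.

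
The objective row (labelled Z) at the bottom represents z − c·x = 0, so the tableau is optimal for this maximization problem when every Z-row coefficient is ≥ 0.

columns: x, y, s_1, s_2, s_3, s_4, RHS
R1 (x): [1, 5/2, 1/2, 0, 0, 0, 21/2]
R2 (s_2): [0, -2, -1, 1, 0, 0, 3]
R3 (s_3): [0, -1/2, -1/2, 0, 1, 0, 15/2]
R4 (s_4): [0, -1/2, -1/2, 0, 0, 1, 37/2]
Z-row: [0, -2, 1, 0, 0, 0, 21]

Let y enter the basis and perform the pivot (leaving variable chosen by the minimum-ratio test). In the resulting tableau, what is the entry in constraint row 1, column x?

2/5

Ratio test on column y — row 1: (21/2)/(5/2) = 21/5; row 2: entry -2 ≤ 0; row 3: entry -1/2 ≤ 0; row 4: entry -1/2 ≤ 0. Minimum is 21/5 at row 1 (x leaves); pivot element 5/2.
Divide row 1 by 5/2; eliminate column y from the other rows.
In the new row 1, the x entry is the old entry divided by the pivot: 1/(5/2) = 2/5.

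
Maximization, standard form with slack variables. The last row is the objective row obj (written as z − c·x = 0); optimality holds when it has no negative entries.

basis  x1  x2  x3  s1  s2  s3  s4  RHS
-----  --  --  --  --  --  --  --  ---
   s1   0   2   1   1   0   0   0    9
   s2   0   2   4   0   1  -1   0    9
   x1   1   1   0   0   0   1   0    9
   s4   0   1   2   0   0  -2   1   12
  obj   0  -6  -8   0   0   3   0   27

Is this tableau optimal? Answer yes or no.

The obj-row has a negative entry -8 in column x3, so it is not optimal.

no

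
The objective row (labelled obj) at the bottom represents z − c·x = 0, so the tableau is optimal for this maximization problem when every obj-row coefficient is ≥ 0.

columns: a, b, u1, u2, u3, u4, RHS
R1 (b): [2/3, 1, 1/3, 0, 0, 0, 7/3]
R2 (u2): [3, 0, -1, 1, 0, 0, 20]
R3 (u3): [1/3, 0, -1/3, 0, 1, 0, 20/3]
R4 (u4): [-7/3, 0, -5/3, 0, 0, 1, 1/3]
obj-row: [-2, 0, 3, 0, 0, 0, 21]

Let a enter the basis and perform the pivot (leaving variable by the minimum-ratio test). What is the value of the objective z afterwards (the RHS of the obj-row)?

Ratio test on column a — row 1: (7/3)/(2/3) = 7/2; row 2: 20/3 = 20/3; row 3: (20/3)/(1/3) = 20; row 4: entry -7/3 ≤ 0. Minimum is 7/2 at row 1 (b leaves); pivot element 2/3.
Pivot on row 1; the obj-row RHS becomes 21 − (-2)·(7/2) = 28.

28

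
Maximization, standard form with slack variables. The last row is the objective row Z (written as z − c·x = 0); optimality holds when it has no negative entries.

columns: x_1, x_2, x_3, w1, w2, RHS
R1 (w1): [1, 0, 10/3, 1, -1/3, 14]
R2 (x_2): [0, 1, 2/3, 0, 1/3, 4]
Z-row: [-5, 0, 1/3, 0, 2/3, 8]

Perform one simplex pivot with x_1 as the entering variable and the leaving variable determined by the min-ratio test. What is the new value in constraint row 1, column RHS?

Ratio test on column x_1 — row 1: 14/1 = 14; row 2: entry 0 ≤ 0. Minimum is 14 at row 1 (w1 leaves); pivot element 1.
Divide row 1 by 1; eliminate column x_1 from the other rows.
In the new row 1, the RHS entry is the old entry divided by the pivot: 14/1 = 14.

14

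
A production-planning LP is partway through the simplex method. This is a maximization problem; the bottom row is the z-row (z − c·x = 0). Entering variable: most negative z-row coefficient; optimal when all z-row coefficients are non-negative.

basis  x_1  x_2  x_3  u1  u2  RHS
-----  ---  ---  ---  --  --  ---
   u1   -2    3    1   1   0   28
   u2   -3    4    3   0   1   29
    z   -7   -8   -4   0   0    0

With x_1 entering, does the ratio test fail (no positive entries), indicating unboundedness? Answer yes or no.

Every constraint-row entry in column x_1 is ≤ 0, so increasing x_1 is unbounded.

yes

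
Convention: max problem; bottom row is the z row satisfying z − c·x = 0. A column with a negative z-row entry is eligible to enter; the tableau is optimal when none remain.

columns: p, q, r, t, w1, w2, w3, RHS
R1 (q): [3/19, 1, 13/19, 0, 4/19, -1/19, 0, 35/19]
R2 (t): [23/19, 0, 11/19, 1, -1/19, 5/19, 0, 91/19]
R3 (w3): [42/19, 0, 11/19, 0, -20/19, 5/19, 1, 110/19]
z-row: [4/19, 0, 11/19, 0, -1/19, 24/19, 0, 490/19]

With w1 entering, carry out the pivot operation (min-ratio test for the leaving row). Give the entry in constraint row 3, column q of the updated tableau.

Ratio test on column w1 — row 1: (35/19)/(4/19) = 35/4; row 2: entry -1/19 ≤ 0; row 3: entry -20/19 ≤ 0. Minimum is 35/4 at row 1 (q leaves); pivot element 4/19.
Divide row 1 by 4/19; eliminate column w1 from the other rows.
Row 3 update in column q: 0 − (-20/19)·(19/4) = 5.

5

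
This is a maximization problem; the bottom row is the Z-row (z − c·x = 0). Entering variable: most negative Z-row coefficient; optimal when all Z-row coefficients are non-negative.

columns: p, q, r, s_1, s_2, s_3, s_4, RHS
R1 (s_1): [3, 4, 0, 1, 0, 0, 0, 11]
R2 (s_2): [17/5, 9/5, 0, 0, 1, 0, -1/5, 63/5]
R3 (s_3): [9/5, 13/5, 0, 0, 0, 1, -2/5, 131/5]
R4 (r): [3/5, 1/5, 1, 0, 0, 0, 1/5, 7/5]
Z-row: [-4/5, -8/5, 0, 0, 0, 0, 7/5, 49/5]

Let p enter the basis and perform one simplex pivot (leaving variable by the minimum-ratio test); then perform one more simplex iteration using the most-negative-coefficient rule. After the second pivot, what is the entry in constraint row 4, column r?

Ratio test on column p — row 1: 11/3 = 11/3; row 2: (63/5)/(17/5) = 63/17; row 3: (131/5)/(9/5) = 131/9; row 4: (7/5)/(3/5) = 7/3. Minimum is 7/3 at row 4 (r leaves); pivot element 3/5.
Divide row 4 by 3/5; eliminate column p from the other rows.
Second iteration: most negative Z-row entry is -4/3 in column q, so q enters.
Ratio test on column q — row 1: 4/3 = 4/3; row 2: (14/3)/(2/3) = 7; row 3: 22/2 = 11; row 4: (7/3)/(1/3) = 7. Minimum is 4/3 at row 1 (s_1 leaves); pivot element 3.
Divide row 1 by 3; eliminate column q from the other rows.
After both pivots, the entry at constraint row 4, column r is 20/9.

20/9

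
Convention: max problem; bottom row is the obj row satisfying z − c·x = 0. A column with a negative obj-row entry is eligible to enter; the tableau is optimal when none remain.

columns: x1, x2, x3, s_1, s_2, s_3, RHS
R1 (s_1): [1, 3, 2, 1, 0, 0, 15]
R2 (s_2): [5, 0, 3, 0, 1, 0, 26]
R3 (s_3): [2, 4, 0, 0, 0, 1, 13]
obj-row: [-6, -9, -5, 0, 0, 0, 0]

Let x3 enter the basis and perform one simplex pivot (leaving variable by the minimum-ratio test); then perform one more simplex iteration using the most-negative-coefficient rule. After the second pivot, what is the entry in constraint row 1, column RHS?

7

Ratio test on column x3 — row 1: 15/2 = 15/2; row 2: 26/3 = 26/3; row 3: entry 0 ≤ 0. Minimum is 15/2 at row 1 (s_1 leaves); pivot element 2.
Divide row 1 by 2; eliminate column x3 from the other rows.
Second iteration: most negative obj-row entry is -7/2 in column x1, so x1 enters.
Ratio test on column x1 — row 1: (15/2)/(1/2) = 15; row 2: (7/2)/(7/2) = 1; row 3: 13/2 = 13/2. Minimum is 1 at row 2 (s_2 leaves); pivot element 7/2.
Divide row 2 by 7/2; eliminate column x1 from the other rows.
After both pivots, the entry at constraint row 1, column RHS is 7.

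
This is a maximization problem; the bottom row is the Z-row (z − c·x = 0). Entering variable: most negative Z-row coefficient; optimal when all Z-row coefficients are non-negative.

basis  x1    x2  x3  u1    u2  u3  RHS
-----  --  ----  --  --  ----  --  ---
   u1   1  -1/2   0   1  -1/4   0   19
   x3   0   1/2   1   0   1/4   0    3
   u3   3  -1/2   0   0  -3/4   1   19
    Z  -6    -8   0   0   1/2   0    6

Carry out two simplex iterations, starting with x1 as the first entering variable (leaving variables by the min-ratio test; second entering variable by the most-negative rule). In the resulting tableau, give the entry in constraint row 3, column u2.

-1/6

Ratio test on column x1 — row 1: 19/1 = 19; row 2: entry 0 ≤ 0; row 3: 19/3 = 19/3. Minimum is 19/3 at row 3 (u3 leaves); pivot element 3.
Divide row 3 by 3; eliminate column x1 from the other rows.
Second iteration: most negative Z-row entry is -9 in column x2, so x2 enters.
Ratio test on column x2 — row 1: entry -1/3 ≤ 0; row 2: 3/(1/2) = 6; row 3: entry -1/6 ≤ 0. Minimum is 6 at row 2 (x3 leaves); pivot element 1/2.
Divide row 2 by 1/2; eliminate column x2 from the other rows.
After both pivots, the entry at constraint row 3, column u2 is -1/6.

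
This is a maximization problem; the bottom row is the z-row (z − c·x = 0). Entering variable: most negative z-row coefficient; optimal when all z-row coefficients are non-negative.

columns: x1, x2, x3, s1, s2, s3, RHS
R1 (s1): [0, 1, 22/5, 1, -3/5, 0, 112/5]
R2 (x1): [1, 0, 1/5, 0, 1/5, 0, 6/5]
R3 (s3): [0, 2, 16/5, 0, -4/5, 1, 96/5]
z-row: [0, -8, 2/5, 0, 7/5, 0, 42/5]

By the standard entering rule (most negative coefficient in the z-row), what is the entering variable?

x2

Negative z-row entries: x2: -8.
The most negative is -8 in column x2, so x2 enters.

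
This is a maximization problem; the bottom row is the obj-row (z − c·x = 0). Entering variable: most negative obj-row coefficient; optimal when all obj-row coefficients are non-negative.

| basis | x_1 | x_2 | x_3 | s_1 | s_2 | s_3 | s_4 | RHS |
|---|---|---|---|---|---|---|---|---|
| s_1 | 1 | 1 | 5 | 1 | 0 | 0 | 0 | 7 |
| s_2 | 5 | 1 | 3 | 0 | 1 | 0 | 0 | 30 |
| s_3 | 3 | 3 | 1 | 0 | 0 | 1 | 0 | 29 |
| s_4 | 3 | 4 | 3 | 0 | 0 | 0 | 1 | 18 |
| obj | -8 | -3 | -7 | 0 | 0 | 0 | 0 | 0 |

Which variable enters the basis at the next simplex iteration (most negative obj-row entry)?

x_1

Negative obj-row entries: x_1: -8, x_2: -3, x_3: -7.
The most negative is -8 in column x_1, so x_1 enters.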